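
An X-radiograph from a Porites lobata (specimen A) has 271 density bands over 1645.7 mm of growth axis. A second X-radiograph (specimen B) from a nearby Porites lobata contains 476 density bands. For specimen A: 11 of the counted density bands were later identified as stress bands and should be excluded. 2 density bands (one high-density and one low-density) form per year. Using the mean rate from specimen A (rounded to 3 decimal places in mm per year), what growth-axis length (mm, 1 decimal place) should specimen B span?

3012.8 mm

Specimen A: true density band count = 271 − 11 = 260.
Specimen A: dividing by 2 density bands per year: 260 / 2 = 130 years.
A: 1645.7 mm over 130 years gives 1645.7 / 130 ≈ 12.659 mm/yr.
Specimen B: 476 density bands at 2 per year is 476 / 2 = 238 years. B's length ≈ 12.659 × 238 = 3012.8 mm.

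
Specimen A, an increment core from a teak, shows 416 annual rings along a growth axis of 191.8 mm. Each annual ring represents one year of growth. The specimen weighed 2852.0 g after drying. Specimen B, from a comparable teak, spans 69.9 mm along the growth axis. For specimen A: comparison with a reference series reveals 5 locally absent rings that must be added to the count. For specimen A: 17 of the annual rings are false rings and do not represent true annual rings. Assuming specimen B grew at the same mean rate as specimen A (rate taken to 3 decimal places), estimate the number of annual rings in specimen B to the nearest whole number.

147 annual rings

Specimen A: true annual ring count = 416 − 17 + 5 = 404.
A: Mean rate = 191.8 mm / 404 years ≈ 0.475 mm/yr.
Specimen B: 69.9 mm / 0.475 mm per year = 147.16 years ≈ 147 annual rings.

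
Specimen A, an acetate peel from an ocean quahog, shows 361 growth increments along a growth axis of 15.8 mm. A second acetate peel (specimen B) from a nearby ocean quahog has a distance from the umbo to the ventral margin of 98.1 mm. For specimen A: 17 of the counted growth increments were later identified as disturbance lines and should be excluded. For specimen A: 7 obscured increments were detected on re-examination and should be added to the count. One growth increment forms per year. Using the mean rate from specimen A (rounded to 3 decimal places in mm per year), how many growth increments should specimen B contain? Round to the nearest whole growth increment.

2180 growth increments

Specimen A: adjusted count: 361 − 17 + 7 = 351 growth increments.
A: 15.8 mm over 351 years gives 15.8 / 351 ≈ 0.045 mm per year.
Specimen B: 98.1 mm / 0.045 mm per year = 2180.00 years ≈ 2180 growth increments.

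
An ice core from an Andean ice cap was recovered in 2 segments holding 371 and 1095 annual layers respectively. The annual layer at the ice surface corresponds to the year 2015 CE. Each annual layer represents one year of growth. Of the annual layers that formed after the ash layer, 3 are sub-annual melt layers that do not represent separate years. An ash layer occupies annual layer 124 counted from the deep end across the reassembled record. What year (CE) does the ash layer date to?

676 CE

Total annual layers = 371 + 1095 = 1466.
Between annual layer 124 and the ice surface there are 1466 − 124 = 1342 annual layers.
Removing the 3 false annual layers leaves 1342 − 3 = 1339 true annual layers beyond the ash layer.
2015 − 1339 = 676 CE.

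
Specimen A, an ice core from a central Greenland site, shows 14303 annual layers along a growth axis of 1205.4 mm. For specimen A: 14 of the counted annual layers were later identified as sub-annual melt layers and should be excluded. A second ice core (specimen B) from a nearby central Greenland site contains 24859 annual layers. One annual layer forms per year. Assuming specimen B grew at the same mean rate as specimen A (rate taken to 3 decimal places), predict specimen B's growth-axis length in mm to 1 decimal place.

Specimen A: correcting the raw count gives 14303 − 14 = 14289 true annual layers.
A: Extension rate ≈ 1205.4 / 14289 = 0.084 mm/yr.
For B, 0.084 mm/year × 24859 years = 2088.2 mm.

2088.2 mm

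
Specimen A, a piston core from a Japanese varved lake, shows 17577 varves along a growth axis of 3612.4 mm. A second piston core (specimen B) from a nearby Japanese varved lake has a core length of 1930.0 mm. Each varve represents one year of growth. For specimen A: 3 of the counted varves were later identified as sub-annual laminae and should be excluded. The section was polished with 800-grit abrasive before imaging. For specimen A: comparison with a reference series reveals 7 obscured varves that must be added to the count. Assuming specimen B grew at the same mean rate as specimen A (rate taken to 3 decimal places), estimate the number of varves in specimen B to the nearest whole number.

Specimen A: true varve count = 17577 − 3 + 7 = 17581.
A: Mean rate = 3612.4 mm / 17581 years ≈ 0.205 mm/year.
B spans 1930.0 / 0.205 = 9414.63 years ≈ 9415 varves.

9415 varves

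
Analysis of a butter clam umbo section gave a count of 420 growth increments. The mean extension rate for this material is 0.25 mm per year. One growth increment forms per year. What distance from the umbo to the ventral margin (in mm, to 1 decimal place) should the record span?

105.0 mm

The record spans 420 years at 0.25 mm per year.
Predicted length = 0.25 mm/year × 420 years = 105.0 mm.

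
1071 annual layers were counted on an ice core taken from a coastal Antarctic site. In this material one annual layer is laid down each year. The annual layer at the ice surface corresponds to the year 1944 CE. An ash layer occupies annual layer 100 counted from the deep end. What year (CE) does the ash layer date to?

Between annual layer 100 and the ice surface there are 1071 − 100 = 971 annual layers.
1944 − 971 = 973 CE.

973 CE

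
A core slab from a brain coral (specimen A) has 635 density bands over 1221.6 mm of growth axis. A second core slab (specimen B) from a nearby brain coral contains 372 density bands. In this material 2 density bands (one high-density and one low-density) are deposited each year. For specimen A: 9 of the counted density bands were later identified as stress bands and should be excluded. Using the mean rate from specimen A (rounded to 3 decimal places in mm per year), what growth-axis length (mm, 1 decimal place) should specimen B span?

726.0 mm

Specimen A: after corrections the count is 635 − 9 = 626 density bands.
Specimen A: dividing by 2 density bands per year: 626 / 2 = 313 years.
A: Mean rate = 1221.6 mm / 313 years ≈ 3.903 mm per year.
Specimen B: with 2 density bands per year, 372 / 2 = 186 years. Length of B = 3.903 × 186 = 726.0 mm.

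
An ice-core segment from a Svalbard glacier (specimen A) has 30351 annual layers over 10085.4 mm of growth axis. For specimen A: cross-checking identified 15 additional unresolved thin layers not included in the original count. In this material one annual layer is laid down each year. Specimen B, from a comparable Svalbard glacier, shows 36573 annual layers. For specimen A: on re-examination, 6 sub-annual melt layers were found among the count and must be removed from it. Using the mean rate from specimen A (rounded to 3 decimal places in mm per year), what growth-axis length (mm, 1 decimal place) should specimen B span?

12142.2 mm

Specimen A: correcting the raw count gives 30351 − 6 + 15 = 30360 true annual layers.
A: Extension rate ≈ 10085.4 / 30360 = 0.332 mm/year.
Length of B = 0.332 × 36573 = 12142.2 mm.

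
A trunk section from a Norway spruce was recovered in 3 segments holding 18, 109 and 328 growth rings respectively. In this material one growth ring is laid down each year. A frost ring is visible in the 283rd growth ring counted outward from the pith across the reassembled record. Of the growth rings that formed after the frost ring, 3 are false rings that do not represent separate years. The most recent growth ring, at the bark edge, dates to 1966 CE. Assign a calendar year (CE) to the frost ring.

1797 CE

Total growth rings = 18 + 109 + 328 = 455.
Between growth ring 283 and the bark edge there are 455 − 283 = 172 growth rings.
172 − 3 false = 169 true growth rings after the frost ring.
Counting back 169 years from 1966 CE places the frost ring in 1966 − 169 = 1797 CE.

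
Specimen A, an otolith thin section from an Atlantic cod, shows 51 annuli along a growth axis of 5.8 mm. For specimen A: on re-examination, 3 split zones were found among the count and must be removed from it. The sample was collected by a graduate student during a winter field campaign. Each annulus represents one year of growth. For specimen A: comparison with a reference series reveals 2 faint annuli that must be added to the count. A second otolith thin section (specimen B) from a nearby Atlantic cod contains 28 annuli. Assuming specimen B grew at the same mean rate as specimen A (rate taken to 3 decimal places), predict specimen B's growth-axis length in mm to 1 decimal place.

Specimen A: after corrections the count is 51 − 3 + 2 = 50 annuli.
A: Extension rate ≈ 5.8 / 50 = 0.116 mm/year.
Length of B = 0.116 × 28 = 3.2 mm.

3.2 mm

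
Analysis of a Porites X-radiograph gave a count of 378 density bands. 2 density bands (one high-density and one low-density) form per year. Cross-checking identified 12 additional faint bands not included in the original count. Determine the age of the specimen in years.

Correcting the raw count gives 378 + 12 = 390 true density bands.
With 2 density bands per year, 390 / 2 = 195 years.

195 yr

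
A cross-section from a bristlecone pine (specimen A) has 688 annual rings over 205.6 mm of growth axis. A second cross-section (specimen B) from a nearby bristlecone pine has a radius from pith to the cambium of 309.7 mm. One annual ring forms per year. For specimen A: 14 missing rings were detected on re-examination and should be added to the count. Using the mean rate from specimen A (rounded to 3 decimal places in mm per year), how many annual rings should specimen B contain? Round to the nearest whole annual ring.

Specimen A: correcting the raw count gives 688 + 14 = 702 true annual rings.
A: Mean rate = 205.6 mm / 702 years ≈ 0.293 mm/yr.
For B, 309.7 / 0.293 = 1057.00 years ≈ 1057 annual rings.

1057 annual rings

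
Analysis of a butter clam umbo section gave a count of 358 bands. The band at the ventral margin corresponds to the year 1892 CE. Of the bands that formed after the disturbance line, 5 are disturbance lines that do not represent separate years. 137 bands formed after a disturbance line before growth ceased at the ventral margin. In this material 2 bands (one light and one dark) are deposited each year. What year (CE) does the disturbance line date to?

137 bands post-date the disturbance line.
Excluding 5 false bands: 137 − 5 = 132.
132 bands at 2 per year is 132 / 2 = 66 years.
The band at the ventral margin is 1892 CE, so the disturbance line dates to 1892 − 66 = 1826 CE.

1826 CE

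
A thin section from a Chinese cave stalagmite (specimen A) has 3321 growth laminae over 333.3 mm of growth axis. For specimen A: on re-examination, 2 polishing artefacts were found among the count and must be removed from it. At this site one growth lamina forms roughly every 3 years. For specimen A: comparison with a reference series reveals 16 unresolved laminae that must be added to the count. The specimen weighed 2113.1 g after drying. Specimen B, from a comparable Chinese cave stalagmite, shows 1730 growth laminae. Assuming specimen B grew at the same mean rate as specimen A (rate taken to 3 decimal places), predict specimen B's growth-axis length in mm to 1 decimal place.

171.3 mm

Specimen A: true growth lamina count = 3321 − 2 + 16 = 3335.
Specimen A: at 3 years per growth lamina, 3335 × 3 = 10005 years.
A: 333.3 mm over 10005 years gives 333.3 / 10005 ≈ 0.033 mm/year.
Specimen B: 1730 growth laminae at 3 years each span 1730 × 3 = 5190 years. Length of B = 0.033 × 5190 = 171.3 mm.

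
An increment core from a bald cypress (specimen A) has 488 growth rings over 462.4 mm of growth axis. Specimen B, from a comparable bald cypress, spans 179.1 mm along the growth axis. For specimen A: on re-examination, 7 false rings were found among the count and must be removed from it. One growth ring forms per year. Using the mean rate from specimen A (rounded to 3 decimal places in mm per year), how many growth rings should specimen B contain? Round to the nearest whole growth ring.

Specimen A: adjusted count: 488 − 7 = 481 growth rings.
A: 462.4 mm over 481 years gives 462.4 / 481 ≈ 0.961 mm/yr.
For B, 179.1 / 0.961 = 186.37 years ≈ 186 growth rings.

186 growth rings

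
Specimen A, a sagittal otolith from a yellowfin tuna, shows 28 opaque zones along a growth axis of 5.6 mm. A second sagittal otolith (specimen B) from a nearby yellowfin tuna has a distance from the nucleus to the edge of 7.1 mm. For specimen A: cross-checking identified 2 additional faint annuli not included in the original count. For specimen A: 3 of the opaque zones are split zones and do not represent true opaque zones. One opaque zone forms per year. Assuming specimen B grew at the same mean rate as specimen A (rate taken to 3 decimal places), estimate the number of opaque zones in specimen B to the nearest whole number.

34 opaque zones

Specimen A: true opaque zone count = 28 − 3 + 2 = 27.
A: Extension rate ≈ 5.6 / 27 = 0.207 mm/year.
Specimen B: 7.1 mm / 0.207 mm per year = 34.30 years ≈ 34 opaque zones.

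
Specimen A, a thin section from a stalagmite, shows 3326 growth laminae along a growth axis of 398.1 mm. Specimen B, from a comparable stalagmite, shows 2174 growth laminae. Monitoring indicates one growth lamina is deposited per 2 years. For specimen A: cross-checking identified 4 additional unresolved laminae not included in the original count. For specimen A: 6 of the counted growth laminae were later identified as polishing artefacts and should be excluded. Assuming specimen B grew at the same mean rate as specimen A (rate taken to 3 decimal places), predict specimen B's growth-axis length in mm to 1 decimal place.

260.9 mm

Specimen A: correcting the raw count gives 3326 − 6 + 4 = 3324 true growth laminae.
Specimen A: 3324 growth laminae at 2 years each span 3324 × 2 = 6648 years.
A: 398.1 mm over 6648 years gives 398.1 / 6648 ≈ 0.060 mm per year.
Specimen B: 2174 growth laminae at 2 years each span 2174 × 2 = 4348 years. For B, 0.060 mm/year × 4348 years = 260.9 mm.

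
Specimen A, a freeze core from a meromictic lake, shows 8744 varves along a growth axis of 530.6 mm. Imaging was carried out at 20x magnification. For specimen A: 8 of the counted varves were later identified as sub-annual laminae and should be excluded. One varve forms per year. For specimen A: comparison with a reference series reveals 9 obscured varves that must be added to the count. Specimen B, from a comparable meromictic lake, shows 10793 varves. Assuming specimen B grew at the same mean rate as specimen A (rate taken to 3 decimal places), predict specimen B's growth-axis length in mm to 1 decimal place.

658.4 mm

Specimen A: adjusted count: 8744 − 8 + 9 = 8745 varves.
A: 530.6 mm over 8745 years gives 530.6 / 8745 ≈ 0.061 mm/year.
Length of B = 0.061 × 10793 = 658.4 mm.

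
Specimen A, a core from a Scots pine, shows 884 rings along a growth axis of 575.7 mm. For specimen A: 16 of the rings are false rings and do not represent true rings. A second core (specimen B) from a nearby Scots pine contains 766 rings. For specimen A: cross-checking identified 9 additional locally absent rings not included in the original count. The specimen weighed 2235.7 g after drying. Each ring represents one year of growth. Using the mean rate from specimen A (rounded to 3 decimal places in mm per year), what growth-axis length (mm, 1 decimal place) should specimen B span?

Specimen A: true ring count = 884 − 16 + 9 = 877.
A: 575.7 mm over 877 years gives 575.7 / 877 ≈ 0.656 mm/year.
B's length ≈ 0.656 × 766 = 502.5 mm.

502.5 mm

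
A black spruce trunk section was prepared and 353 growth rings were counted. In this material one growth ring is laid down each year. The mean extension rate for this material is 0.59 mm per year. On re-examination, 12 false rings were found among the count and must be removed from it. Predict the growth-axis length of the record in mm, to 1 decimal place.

201.2 mm

True growth ring count = 353 − 12 = 341.
Length ≈ 0.59 × 341 = 201.2 mm.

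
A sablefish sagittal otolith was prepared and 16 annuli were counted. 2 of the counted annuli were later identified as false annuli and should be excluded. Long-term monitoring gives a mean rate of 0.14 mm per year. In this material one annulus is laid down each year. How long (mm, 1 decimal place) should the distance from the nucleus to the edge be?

Correcting the raw count gives 16 − 2 = 14 true annuli.
14 years at 0.14 mm/year gives 0.14 × 14 = 2.0 mm.

2.0 mm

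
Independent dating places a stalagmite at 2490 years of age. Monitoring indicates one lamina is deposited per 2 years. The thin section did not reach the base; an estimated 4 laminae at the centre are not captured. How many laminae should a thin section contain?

1241 laminae

At 2 years per lamina, 2490 / 2 = 1245 laminae are expected.
Subtracting the 4 laminae not captured gives 1245 − 4 = 1241 laminae in the record.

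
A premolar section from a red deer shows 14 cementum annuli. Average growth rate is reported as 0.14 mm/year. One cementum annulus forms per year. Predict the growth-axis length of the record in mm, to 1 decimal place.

14 years of growth are recorded.
14 years at 0.14 mm/year gives 0.14 × 14 = 2.0 mm.

2.0 mm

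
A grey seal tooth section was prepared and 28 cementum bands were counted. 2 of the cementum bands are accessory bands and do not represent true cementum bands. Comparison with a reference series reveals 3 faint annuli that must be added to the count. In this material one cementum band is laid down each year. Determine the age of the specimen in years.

After corrections the count is 28 − 2 + 3 = 29 cementum bands.
With a one-to-one cementum band periodicity this is 29 years.

29 years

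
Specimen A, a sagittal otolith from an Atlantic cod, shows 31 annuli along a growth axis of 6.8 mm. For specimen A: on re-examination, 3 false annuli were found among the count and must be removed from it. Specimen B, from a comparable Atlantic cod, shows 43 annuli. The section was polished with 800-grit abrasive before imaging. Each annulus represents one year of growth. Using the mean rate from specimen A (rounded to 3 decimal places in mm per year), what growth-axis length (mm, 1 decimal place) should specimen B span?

10.4 mm

Specimen A: correcting the raw count gives 31 − 3 = 28 true annuli.
A: Extension rate ≈ 6.8 / 28 = 0.243 mm/year.
For B, 0.243 mm/year × 43 years = 10.4 mm.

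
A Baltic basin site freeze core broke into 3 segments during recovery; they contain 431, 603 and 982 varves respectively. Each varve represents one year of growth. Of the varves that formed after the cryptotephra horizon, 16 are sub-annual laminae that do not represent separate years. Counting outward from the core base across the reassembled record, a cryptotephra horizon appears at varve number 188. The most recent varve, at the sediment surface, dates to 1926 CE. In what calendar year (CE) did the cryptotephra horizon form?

114 CE

Total varves = 431 + 603 + 982 = 2016.
The cryptotephra horizon sits at varve 188 from the core base, so 2016 − 188 = 1828 varves formed after it.
1828 − 16 false = 1812 true varves after the cryptotephra horizon.
The varve at the sediment surface is 1926 CE, so the cryptotephra horizon dates to 1926 − 1812 = 114 CE.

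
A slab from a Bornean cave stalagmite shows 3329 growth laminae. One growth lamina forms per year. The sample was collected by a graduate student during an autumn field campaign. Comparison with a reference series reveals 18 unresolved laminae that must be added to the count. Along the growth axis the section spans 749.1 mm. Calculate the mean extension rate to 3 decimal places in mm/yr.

After corrections the count is 3329 + 18 = 3347 growth laminae.
749.1 mm over 3347 years gives 749.1 / 3347 ≈ 0.224 mm/yr.

0.224 mm/yr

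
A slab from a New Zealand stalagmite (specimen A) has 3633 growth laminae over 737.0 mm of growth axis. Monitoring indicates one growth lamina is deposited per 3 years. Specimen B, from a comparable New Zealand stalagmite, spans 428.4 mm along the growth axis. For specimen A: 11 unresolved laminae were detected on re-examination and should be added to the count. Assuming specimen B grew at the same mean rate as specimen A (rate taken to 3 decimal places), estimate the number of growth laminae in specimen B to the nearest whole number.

Specimen A: true growth lamina count = 3633 + 11 = 3644.
Specimen A: at 3 years per growth lamina, 3644 × 3 = 10932 years.
A: Mean rate = 737.0 mm / 10932 years ≈ 0.067 mm/yr.
For B, 428.4 / 0.067 = 6394.03 years; at 3 years per growth lamina that is 6394.03 / 3 ≈ 2131 growth laminae.

2131 growth laminae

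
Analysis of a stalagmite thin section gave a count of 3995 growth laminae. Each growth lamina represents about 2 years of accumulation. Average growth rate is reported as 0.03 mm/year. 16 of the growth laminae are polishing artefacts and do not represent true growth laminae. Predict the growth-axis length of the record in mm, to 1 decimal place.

238.7 mm

Correcting the raw count gives 3995 − 16 = 3979 true growth laminae.
Multiplying by 2 years per growth lamina: 3979 × 2 = 7958 years.
Length ≈ 0.03 × 7958 = 238.7 mm.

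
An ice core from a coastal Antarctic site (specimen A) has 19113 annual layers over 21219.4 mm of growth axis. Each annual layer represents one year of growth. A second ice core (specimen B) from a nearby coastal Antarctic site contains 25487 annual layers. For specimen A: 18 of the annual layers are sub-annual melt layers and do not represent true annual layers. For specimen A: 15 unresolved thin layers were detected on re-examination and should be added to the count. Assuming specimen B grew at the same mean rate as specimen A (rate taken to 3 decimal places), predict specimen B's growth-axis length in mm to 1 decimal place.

28290.6 mm

Specimen A: true annual layer count = 19113 − 18 + 15 = 19110.
A: 21219.4 mm over 19110 years gives 21219.4 / 19110 ≈ 1.110 mm per year.
B's length ≈ 1.110 × 25487 = 28290.6 mm.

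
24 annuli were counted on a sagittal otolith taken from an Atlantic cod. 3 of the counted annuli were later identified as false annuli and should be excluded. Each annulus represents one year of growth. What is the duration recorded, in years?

21 years

Adjusted count: 24 − 3 = 21 annuli.
At one annulus per year, that is 21 years.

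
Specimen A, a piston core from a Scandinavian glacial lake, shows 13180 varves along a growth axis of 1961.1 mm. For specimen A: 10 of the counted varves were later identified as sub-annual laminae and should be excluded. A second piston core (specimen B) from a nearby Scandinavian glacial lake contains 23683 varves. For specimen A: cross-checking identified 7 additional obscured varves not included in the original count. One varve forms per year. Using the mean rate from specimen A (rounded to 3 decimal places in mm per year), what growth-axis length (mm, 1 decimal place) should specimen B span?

3528.8 mm

Specimen A: true varve count = 13180 − 10 + 7 = 13177.
A: Mean rate = 1961.1 mm / 13177 years ≈ 0.149 mm/year.
For B, 0.149 mm/year × 23683 years = 3528.8 mm.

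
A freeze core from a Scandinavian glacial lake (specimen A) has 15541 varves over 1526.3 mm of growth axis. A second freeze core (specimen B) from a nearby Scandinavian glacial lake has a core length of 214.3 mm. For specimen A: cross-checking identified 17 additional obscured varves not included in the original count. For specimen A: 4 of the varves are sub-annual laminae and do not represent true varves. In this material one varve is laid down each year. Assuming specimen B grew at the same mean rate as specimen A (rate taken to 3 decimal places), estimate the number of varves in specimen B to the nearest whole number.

2187 varves

Specimen A: adjusted count: 15541 − 4 + 17 = 15554 varves.
A: 1526.3 mm over 15554 years gives 1526.3 / 15554 ≈ 0.098 mm/year.
Specimen B: 214.3 mm / 0.098 mm per year = 2186.73 years ≈ 2187 varves.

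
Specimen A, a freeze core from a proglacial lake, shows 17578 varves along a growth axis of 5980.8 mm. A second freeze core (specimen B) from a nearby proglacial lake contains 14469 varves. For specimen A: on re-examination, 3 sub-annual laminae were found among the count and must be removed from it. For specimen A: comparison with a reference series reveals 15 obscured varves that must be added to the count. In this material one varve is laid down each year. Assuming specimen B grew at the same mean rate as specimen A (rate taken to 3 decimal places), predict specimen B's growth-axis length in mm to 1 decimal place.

Specimen A: after corrections the count is 17578 − 3 + 15 = 17590 varves.
A: 5980.8 mm over 17590 years gives 5980.8 / 17590 ≈ 0.340 mm/year.
For B, 0.340 mm/year × 14469 years = 4919.5 mm.

4919.5 mm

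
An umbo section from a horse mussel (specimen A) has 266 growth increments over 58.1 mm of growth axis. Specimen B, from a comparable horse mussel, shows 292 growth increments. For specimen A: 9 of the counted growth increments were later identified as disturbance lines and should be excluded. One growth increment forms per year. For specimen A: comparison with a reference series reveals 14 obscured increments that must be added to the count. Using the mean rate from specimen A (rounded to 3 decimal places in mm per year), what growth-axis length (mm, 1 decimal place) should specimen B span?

Specimen A: correcting the raw count gives 266 − 9 + 14 = 271 true growth increments.
A: 58.1 mm over 271 years gives 58.1 / 271 ≈ 0.214 mm/yr.
Length of B = 0.214 × 292 = 62.5 mm.

62.5 mm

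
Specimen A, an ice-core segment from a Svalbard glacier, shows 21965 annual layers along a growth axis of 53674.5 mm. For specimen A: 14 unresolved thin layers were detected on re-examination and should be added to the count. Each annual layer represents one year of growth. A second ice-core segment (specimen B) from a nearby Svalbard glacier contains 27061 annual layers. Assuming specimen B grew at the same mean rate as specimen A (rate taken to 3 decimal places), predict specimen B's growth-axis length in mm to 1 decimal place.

Specimen A: correcting the raw count gives 21965 + 14 = 21979 true annual layers.
A: 53674.5 mm over 21979 years gives 53674.5 / 21979 ≈ 2.442 mm per year.
For B, 2.442 mm/year × 27061 years = 66083.0 mm.

66083.0 mm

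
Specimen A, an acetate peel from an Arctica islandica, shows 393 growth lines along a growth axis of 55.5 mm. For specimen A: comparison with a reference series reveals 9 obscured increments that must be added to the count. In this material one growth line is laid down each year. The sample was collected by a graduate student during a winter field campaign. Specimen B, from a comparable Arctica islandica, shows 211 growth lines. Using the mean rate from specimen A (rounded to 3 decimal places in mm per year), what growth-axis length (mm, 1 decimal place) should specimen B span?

29.1 mm

Specimen A: true growth line count = 393 + 9 = 402.
A: Mean rate = 55.5 mm / 402 years ≈ 0.138 mm/year.
Length of B = 0.138 × 211 = 29.1 mm.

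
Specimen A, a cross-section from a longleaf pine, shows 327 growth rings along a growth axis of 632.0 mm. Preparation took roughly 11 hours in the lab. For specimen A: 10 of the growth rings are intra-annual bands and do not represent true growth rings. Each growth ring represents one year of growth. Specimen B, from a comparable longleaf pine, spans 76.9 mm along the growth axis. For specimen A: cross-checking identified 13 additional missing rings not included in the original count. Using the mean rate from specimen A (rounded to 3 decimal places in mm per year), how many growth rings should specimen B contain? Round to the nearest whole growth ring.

40 growth rings

Specimen A: adjusted count: 327 − 10 + 13 = 330 growth rings.
A: 632.0 mm over 330 years gives 632.0 / 330 ≈ 1.915 mm/yr.
B spans 76.9 / 1.915 = 40.16 years ≈ 40 growth rings.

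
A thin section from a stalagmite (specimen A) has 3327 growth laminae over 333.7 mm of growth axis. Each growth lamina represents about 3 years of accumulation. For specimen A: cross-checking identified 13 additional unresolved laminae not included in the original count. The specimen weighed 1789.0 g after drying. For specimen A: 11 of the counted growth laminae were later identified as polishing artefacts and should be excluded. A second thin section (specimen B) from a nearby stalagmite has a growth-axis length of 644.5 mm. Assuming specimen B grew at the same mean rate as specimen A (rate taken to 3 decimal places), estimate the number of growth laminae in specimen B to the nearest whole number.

6510 growth laminae

Specimen A: true growth lamina count = 3327 − 11 + 13 = 3329.
Specimen A: 3329 growth laminae at 3 years each span 3329 × 3 = 9987 years.
A: Mean rate = 333.7 mm / 9987 years ≈ 0.033 mm/yr.
For B, 644.5 / 0.033 = 19530.30 years; at 3 years per growth lamina that is 19530.30 / 3 ≈ 6510 growth laminae.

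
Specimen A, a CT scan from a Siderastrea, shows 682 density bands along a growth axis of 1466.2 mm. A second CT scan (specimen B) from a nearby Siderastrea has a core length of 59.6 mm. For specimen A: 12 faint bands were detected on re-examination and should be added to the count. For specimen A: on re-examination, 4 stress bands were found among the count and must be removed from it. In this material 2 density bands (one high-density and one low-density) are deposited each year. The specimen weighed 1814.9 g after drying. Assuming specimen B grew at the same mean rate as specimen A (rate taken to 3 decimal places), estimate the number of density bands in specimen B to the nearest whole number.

28 density bands

Specimen A: true density band count = 682 − 4 + 12 = 690.
Specimen A: 690 density bands at 2 per year is 690 / 2 = 345 years.
A: Extension rate ≈ 1466.2 / 345 = 4.250 mm/yr.
Specimen B: 59.6 mm / 4.250 mm per year = 14.02 years; at 2 density bands per year that is 14.02 × 2 ≈ 28 density bands.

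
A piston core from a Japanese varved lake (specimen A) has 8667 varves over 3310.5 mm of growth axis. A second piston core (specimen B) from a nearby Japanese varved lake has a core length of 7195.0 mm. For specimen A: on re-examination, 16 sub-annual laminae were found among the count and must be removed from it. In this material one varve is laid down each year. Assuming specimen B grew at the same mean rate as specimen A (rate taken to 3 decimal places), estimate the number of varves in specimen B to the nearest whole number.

18786 varves

Specimen A: after corrections the count is 8667 − 16 = 8651 varves.
A: Mean rate = 3310.5 mm / 8651 years ≈ 0.383 mm per year.
Specimen B: 7195.0 mm / 0.383 mm per year = 18785.90 years ≈ 18786 varves.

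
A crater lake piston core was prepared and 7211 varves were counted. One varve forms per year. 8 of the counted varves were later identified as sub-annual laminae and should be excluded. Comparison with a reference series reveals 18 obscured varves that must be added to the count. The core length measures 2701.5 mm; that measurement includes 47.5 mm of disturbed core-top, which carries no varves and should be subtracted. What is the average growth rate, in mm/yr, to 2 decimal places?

Correcting the raw count gives 7211 − 8 + 18 = 7221 true varves.
The growth record spans 2701.5 − 47.5 = 2654.0 mm.
Extension rate ≈ 2654.0 / 7221 = 0.37 mm/yr.

0.37 mm/yr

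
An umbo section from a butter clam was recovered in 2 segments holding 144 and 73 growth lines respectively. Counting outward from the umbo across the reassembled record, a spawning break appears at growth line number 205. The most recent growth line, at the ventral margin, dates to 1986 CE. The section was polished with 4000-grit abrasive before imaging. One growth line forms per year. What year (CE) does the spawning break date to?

Total growth lines = 144 + 73 = 217.
The spawning break sits at growth line 205 from the umbo, so 217 − 205 = 12 growth lines formed after it.
The growth line at the ventral margin is 1986 CE, so the spawning break dates to 1986 − 12 = 1974 CE.

1974 CE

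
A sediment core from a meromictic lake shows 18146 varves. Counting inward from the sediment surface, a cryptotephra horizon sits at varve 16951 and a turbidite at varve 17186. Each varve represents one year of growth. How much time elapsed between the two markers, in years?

Separation: 17186 − 16951 = 235 varves.
That is 235 years at one varve per year.

235 yr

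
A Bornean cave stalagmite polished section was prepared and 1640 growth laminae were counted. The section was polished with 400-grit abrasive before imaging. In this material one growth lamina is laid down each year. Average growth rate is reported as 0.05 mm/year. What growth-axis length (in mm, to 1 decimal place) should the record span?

1640 years of growth are recorded.
Length ≈ 0.05 × 1640 = 82.0 mm.

82.0 mm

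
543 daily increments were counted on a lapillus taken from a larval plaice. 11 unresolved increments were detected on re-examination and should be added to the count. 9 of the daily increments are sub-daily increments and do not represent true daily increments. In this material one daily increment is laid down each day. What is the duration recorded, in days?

545 days

After corrections the count is 543 − 9 + 11 = 545 daily increments.
One daily increment per day makes the duration 545 days.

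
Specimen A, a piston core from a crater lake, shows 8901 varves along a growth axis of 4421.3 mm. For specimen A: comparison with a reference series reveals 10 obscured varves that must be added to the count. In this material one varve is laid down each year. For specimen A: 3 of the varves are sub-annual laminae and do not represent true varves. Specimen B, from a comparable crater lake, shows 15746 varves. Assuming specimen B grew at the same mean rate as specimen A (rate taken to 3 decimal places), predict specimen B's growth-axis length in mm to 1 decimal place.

7810.0 mm

Specimen A: adjusted count: 8901 − 3 + 10 = 8908 varves.
A: Mean rate = 4421.3 mm / 8908 years ≈ 0.496 mm per year.
For B, 0.496 mm/year × 15746 years = 7810.0 mm.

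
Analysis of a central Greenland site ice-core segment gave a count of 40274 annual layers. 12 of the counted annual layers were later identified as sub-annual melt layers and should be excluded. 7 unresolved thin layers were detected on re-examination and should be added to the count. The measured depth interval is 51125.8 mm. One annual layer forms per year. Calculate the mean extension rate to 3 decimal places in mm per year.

1.270 mm per year

Adjusted count: 40274 − 12 + 7 = 40269 annual layers.
Mean rate = 51125.8 mm / 40269 years ≈ 1.270 mm per year.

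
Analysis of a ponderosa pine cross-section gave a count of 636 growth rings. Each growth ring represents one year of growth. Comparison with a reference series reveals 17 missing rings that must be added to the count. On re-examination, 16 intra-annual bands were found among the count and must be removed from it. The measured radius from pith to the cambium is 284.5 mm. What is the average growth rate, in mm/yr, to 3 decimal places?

0.447 mm/yr

Adjusted count: 636 − 16 + 17 = 637 growth rings.
Mean rate = 284.5 mm / 637 years ≈ 0.447 mm/yr.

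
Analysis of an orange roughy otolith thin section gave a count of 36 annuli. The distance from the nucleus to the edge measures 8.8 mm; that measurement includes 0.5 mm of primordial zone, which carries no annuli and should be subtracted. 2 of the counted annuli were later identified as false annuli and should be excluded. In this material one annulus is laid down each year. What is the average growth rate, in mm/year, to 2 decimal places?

Correcting the raw count gives 36 − 2 = 34 true annuli.
The growth record spans 8.8 − 0.5 = 8.3 mm.
8.3 mm over 34 years gives 8.3 / 34 ≈ 0.24 mm/year.

0.24 mm/year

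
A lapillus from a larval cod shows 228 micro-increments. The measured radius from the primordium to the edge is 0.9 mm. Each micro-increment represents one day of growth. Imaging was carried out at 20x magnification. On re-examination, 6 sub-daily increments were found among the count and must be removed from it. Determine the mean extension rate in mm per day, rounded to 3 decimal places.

0.004 mm per day

Adjusted count: 228 − 6 = 222 micro-increments.
0.9 mm over 222 days gives 0.9 / 222 ≈ 0.004 mm per day.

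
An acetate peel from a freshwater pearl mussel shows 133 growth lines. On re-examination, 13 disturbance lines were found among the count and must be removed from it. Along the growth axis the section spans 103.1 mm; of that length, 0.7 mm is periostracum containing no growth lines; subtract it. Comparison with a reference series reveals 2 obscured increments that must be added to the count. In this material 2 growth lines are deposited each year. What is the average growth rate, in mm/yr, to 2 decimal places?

1.68 mm/yr

After corrections the count is 133 − 13 + 2 = 122 growth lines.
122 growth lines at 2 per year is 122 / 2 = 61 years.
The growth record spans 103.1 − 0.7 = 102.4 mm.
102.4 mm over 61 years gives 102.4 / 61 ≈ 1.68 mm/yr.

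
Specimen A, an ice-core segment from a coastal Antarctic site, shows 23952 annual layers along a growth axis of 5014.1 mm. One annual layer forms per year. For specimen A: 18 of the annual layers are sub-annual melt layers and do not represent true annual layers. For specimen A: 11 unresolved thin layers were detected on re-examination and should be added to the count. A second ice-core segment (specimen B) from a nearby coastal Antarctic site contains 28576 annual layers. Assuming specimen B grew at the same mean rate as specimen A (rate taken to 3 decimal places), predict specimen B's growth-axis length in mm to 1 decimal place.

Specimen A: adjusted count: 23952 − 18 + 11 = 23945 annual layers.
A: Extension rate ≈ 5014.1 / 23945 = 0.209 mm per year.
Length of B = 0.209 × 28576 = 5972.4 mm.

5972.4 mm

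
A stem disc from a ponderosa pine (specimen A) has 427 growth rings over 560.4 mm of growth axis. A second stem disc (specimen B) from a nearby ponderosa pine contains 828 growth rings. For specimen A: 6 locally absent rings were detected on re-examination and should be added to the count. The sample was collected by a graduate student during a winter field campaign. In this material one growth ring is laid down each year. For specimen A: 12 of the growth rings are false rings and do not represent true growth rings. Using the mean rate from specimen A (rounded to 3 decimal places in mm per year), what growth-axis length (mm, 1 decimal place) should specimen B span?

Specimen A: after corrections the count is 427 − 12 + 6 = 421 growth rings.
A: Extension rate ≈ 560.4 / 421 = 1.331 mm/yr.
For B, 1.331 mm/year × 828 years = 1102.1 mm.

1102.1 mm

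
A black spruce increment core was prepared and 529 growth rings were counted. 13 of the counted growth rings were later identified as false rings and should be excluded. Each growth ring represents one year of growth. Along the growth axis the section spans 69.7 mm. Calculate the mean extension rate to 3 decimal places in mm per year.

0.135 mm per year

True growth ring count = 529 − 13 = 516.
69.7 mm over 516 years gives 69.7 / 516 ≈ 0.135 mm per year.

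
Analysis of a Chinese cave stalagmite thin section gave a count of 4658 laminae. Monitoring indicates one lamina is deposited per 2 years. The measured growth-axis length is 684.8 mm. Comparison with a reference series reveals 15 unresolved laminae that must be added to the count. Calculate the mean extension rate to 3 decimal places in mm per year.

Adjusted count: 4658 + 15 = 4673 laminae.
4673 laminae at 2 years each span 4673 × 2 = 9346 years.
Mean rate = 684.8 mm / 9346 years ≈ 0.073 mm per year.

0.073 mm per year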